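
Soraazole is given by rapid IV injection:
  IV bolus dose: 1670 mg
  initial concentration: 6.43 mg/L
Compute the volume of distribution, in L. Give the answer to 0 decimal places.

260 L

Vd = Dose / C₀ = 1670 / 6.43 = 259.7 L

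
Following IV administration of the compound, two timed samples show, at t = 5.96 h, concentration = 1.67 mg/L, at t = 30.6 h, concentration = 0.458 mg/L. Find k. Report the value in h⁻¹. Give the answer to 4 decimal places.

0.0525 h⁻¹

k = ln(C₁/C₂) / (t₂ − t₁) = ln(1.67/0.458) / (30.6 − 5.96)
  = 1.294 / 24.64 = 0.05252 h⁻¹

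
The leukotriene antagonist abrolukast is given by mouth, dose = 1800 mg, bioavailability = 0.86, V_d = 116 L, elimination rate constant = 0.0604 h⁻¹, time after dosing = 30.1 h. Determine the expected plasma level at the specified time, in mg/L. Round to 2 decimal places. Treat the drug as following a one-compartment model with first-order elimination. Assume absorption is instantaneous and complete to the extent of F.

Amount reaching circulation = F × Dose = 0.86 × 1800 = 1548 mg
C₀ = F·Dose / Vd = 1548 / 116 = 13.34 mg/L
C = C₀ · e^(−k·t) = 13.34 × e^(−0.06040 × 30.1)
  = 13.34 × 0.1623 = 2.165 mg/L

2.17 mg/L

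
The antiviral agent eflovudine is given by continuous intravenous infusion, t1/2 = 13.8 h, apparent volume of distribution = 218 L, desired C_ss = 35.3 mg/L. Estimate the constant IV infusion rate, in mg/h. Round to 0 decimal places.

k = ln2 / t½ = 0.693147 / 13.8 = 0.05023 h⁻¹
CL = k × Vd = 0.05023 × 218 = 10.95 L/h
At steady state, infusion rate R₀ = Css × CL = 35.3 × 10.95 = 386.5 mg/h

387 mg/h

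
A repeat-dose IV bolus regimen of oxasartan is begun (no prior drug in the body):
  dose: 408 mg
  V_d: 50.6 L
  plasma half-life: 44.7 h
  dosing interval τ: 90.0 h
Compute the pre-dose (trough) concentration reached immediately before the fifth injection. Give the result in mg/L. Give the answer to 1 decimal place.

2.6 mg/L

C₀ per dose = Dose / Vd = 408 / 50.6 = 8.063 mg/L
k = ln2 / t½ = 0.693147 / 44.7 = 0.01551 h⁻¹
Fraction remaining after one interval: r = e^(−kτ) = e^(−0.01551 × 90.0) = 0.2476
Before dose 5, 4 doses have been given (aged 1τ, 2τ, 3τ, 4τ).
C_trough = C₀ × (r + r² + … + r^4) = C₀ × r(1−r^4)/(1−r)
        = 8.063 × 0.2476 × (1 − 0.003758) / (1 − 0.2476) = 2.643 mg/L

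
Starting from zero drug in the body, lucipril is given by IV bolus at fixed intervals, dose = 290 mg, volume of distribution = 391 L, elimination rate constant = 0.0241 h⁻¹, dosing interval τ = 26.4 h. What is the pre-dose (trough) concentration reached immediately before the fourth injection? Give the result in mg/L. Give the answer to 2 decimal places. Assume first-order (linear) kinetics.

C₀ per dose = Dose / Vd = 290 / 391 = 0.7417 mg/L
Fraction remaining after one interval: r = e^(−kτ) = e^(−0.02410 × 26.4) = 0.5293
Before dose 4, 3 doses have been given (aged 1τ, 2τ, 3τ).
C_trough = C₀ × (r + r² + … + r^3) = C₀ × r(1−r^3)/(1−r)
        = 0.7417 × 0.5293 × (1 − 0.1483) / (1 − 0.5293) = 0.7104 mg/L

0.71 mg/L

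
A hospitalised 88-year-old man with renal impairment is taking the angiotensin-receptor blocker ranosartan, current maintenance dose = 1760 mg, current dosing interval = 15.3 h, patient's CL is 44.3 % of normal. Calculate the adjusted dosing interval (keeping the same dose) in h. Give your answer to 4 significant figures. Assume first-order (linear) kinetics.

34.54 h

To keep the same average steady-state level, dosing rate must scale with clearance.
CL ratio = 44.3 / 100 = 0.4430
New interval (same dose) = 15.3 / 0.4430 = 34.54 h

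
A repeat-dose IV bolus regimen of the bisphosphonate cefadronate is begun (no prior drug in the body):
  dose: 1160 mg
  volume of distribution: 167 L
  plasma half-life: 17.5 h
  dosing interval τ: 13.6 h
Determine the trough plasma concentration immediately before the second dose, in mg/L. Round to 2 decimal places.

4.05 mg/L

C₀ per dose = Dose / Vd = 1160 / 167 = 6.946 mg/L
k = ln2 / t½ = 0.693147 / 17.5 = 0.03961 h⁻¹
Fraction remaining after one interval: r = e^(−kτ) = e^(−0.03961 × 13.6) = 0.5835
Before dose 2, 1 dose has been given (aged 1τ).
C_trough = C₀ × r = 6.946 × 0.5835 = 4.053 mg/L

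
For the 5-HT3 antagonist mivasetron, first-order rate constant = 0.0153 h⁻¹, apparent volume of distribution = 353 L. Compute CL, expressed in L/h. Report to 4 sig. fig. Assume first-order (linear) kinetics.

5.401 L/h

CL = k × Vd = 0.0153 × 353 = 5.401 L/h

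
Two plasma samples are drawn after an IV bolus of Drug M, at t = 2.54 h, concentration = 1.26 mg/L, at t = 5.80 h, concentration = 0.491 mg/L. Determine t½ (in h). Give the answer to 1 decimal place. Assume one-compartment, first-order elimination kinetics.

2.4 h

k = ln(C₁/C₂) / (t₂ − t₁) = ln(1.26/0.491) / (5.80 − 2.54)
  = 0.9424 / 3.260 = 0.2891 h⁻¹
t½ = ln2 / k = 0.693147 / 0.2891 = 2.398 h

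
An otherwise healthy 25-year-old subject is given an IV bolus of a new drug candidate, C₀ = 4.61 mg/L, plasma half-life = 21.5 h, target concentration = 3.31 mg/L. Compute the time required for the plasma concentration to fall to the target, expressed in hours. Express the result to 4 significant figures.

k = ln2 / t½ = 0.693147 / 21.5 = 0.03224 h⁻¹
t = ln(C₀ / C) / k = ln(4.610 / 3.31) / 0.03224
  = ln(1.393) / 0.03224 = 0.3315 / 0.03224 = 10.28 h

10.28 h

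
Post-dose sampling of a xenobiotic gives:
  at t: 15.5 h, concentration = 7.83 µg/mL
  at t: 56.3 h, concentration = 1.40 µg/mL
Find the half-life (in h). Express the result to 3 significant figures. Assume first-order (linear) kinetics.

16.4 h

k = ln(C₁/C₂) / (t₂ − t₁) = ln(7.83/1.40) / (56.3 − 15.5)
  = 1.721 / 40.80 = 0.04218 h⁻¹
t½ = ln2 / k = 0.693147 / 0.04218 = 16.43 h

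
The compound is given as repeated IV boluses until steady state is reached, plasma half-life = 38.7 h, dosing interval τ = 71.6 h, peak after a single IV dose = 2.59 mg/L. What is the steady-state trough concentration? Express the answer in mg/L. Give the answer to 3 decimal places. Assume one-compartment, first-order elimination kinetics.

k = ln2 / t½ = 0.693147 / 38.7 = 0.01791 h⁻¹
e^(−kτ) = e^(−0.01791 × 71.6) = 0.2774
Accumulation ratio R = 1 / (1 − e^(−kτ)) = 1 / (1 − 0.2774) = 1.384
Steady-state trough = C₀ × R × e^(−kτ) = 2.59 × 1.384 × 0.2774 = 0.9944 mg/L

0.994 mg/L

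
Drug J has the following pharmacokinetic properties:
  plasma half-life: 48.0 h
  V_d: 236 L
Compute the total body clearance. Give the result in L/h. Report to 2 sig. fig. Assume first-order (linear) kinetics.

k = ln2 / t½ = 0.693147 / 48.0 = 0.01444 h⁻¹
CL = k × Vd = 0.01444 × 236 = 3.408 L/h

3.4 L/h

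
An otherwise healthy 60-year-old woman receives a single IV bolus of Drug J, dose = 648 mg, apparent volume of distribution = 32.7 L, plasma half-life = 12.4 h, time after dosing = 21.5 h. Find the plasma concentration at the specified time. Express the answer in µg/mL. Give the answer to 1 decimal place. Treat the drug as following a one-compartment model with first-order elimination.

C₀ = Dose / Vd = 648.0 / 32.7 = 19.82 mg/L
k = ln2 / t½ = 0.693147 / 12.4 = 0.05590 h⁻¹
C = C₀ · e^(−k·t) = 19.82 × e^(−0.05590 × 21.5)
  = 19.82 × 0.3006 = 5.958 mg/L
(5.958 mg/L = 5.958 µg/mL)

6.0 µg/mL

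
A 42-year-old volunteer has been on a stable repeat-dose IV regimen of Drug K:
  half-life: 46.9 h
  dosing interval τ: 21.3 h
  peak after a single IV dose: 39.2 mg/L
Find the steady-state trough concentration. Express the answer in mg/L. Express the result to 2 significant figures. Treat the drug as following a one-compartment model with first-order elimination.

k = ln2 / t½ = 0.693147 / 46.9 = 0.01478 h⁻¹
e^(−kτ) = e^(−0.01478 × 21.3) = 0.7299
Accumulation ratio R = 1 / (1 − e^(−kτ)) = 1 / (1 − 0.7299) = 3.702
Steady-state trough = C₀ × R × e^(−kτ) = 39.2 × 3.702 × 0.7299 = 105.9 mg/L

110 mg/L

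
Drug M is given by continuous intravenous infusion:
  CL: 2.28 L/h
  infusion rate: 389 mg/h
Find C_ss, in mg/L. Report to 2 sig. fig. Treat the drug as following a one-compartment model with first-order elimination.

At steady state Css = R₀ / CL = 389 / 2.280 = 170.6 mg/L

170 mg/L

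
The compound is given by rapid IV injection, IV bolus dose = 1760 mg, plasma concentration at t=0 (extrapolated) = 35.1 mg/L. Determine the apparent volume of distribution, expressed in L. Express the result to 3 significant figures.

50.1 L

Vd = Dose / C₀ = 1760 / 35.1 = 50.14 L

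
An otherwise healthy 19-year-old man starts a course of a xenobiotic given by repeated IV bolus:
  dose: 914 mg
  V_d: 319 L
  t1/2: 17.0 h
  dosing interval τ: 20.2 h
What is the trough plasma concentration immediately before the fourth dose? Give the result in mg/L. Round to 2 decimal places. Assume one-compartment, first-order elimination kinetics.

C₀ per dose = Dose / Vd = 914 / 319 = 2.865 mg/L
k = ln2 / t½ = 0.693147 / 17.0 = 0.04077 h⁻¹
Fraction remaining after one interval: r = e^(−kτ) = e^(−0.04077 × 20.2) = 0.4389
Before dose 4, 3 doses have been given (aged 1τ, 2τ, 3τ).
C_trough = C₀ × (r + r² + … + r^3) = C₀ × r(1−r^3)/(1−r)
        = 2.865 × 0.4389 × (1 − 0.08455) / (1 − 0.4389) = 2.052 mg/L

2.05 mg/L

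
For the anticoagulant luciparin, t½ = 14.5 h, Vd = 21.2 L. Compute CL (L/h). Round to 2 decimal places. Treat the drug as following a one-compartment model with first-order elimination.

1.01 L/h

k = ln2 / t½ = 0.693147 / 14.5 = 0.04780 h⁻¹
CL = k × Vd = 0.04780 × 21.2 = 1.013 L/h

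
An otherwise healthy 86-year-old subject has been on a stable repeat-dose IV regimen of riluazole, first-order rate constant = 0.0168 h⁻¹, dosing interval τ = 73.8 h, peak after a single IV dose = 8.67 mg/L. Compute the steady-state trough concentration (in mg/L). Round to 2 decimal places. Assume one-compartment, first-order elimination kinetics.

3.53 mg/L

e^(−kτ) = e^(−0.01680 × 73.8) = 0.2894
Accumulation ratio R = 1 / (1 − e^(−kτ)) = 1 / (1 − 0.2894) = 1.407
Steady-state trough = C₀ × R × e^(−kτ) = 8.67 × 1.407 × 0.2894 = 3.530 mg/L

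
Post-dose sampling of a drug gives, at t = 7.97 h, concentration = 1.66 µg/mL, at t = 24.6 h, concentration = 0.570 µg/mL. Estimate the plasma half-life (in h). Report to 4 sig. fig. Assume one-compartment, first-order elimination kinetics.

10.78 h

k = ln(C₁/C₂) / (t₂ − t₁) = ln(1.66/0.570) / (24.6 − 7.97)
  = 1.069 / 16.63 = 0.06428 h⁻¹
t½ = ln2 / k = 0.693147 / 0.06428 = 10.78 h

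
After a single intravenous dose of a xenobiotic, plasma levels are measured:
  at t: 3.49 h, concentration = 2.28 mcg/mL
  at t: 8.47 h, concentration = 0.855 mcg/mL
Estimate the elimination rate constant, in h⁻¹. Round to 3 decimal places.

k = ln(C₁/C₂) / (t₂ − t₁) = ln(2.28/0.855) / (8.47 − 3.49)
  = 0.9808 / 4.980 = 0.1969 h⁻¹

0.197 h⁻¹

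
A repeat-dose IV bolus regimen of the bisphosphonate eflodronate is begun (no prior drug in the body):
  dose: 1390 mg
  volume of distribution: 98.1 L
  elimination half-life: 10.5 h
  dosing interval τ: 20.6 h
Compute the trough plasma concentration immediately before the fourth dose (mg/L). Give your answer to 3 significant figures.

4.81 mg/L

C₀ per dose = Dose / Vd = 1390 / 98.1 = 14.17 mg/L
k = ln2 / t½ = 0.693147 / 10.5 = 0.06601 h⁻¹
Fraction remaining after one interval: r = e^(−kτ) = e^(−0.06601 × 20.6) = 0.2567
Before dose 4, 3 doses have been given (aged 1τ, 2τ, 3τ).
C_trough = C₀ × (r + r² + … + r^3) = C₀ × r(1−r^3)/(1−r)
        = 14.17 × 0.2567 × (1 − 0.01692) / (1 − 0.2567) = 4.811 mg/L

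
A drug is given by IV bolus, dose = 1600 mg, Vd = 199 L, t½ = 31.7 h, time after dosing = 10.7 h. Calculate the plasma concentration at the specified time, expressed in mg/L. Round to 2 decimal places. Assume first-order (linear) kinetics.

6.36 mg/L

C₀ = Dose / Vd = 1600 / 199 = 8.040 mg/L
k = ln2 / t½ = 0.693147 / 31.7 = 0.02187 h⁻¹
C = C₀ · e^(−k·t) = 8.040 × e^(−0.02187 × 10.7)
  = 8.040 × 0.7914 = 6.363 mg/L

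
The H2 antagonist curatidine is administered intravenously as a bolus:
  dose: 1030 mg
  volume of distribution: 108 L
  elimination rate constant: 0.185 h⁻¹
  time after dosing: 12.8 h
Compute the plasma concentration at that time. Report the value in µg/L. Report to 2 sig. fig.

C₀ = Dose / Vd = 1030 / 108 = 9.537 mg/L
C = C₀ · e^(−k·t) = 9.537 × e^(−0.1850 × 12.8)
  = 9.537 × 0.09367 = 0.8933 mg/L
Convert: 0.8933 mg/L × 1000 = 893.3 µg/L

890 µg/L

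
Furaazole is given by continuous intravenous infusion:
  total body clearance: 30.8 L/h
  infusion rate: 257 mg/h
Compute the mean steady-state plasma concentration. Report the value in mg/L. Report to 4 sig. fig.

8.344 mg/L

At steady state Css = R₀ / CL = 257 / 30.80 = 8.344 mg/L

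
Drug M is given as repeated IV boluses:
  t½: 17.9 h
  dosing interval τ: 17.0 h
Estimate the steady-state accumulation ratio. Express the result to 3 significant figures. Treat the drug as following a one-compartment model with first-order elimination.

k = ln2 / t½ = 0.693147 / 17.9 = 0.03872 h⁻¹
e^(−kτ) = e^(−0.03872 × 17.0) = 0.5178
Accumulation ratio R = 1 / (1 − e^(−kτ)) = 1 / (1 − 0.5178) = 2.074

2.07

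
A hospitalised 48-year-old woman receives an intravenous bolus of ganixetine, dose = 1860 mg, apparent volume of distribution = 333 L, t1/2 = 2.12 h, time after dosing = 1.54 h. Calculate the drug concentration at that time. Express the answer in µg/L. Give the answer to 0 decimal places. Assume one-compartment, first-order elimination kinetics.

C₀ = Dose / Vd = 1860 / 333 = 5.586 mg/L
k = ln2 / t½ = 0.693147 / 2.12 = 0.3270 h⁻¹
C = C₀ · e^(−k·t) = 5.586 × e^(−0.3270 × 1.54)
  = 5.586 × 0.6044 = 3.376 mg/L
Convert: 3.376 mg/L × 1000 = 3376 µg/L

3376 µg/L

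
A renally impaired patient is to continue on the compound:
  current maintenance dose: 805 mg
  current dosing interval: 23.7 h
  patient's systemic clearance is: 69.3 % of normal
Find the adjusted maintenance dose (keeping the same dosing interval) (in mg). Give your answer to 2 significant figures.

To keep the same average steady-state level, dosing rate must scale with clearance.
CL ratio = 69.3 / 100 = 0.6930
New dose (same interval) = 805 × 0.6930 = 557.9 mg

560 mg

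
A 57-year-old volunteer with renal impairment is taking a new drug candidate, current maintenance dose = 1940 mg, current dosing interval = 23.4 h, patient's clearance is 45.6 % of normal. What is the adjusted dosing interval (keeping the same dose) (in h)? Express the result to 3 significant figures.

To keep the same average steady-state level, dosing rate must scale with clearance.
CL ratio = 45.6 / 100 = 0.4560
New interval (same dose) = 23.4 / 0.4560 = 51.32 h

51.3 h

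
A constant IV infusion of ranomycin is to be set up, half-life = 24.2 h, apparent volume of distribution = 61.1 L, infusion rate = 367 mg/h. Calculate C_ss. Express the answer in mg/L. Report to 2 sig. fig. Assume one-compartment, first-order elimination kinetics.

k = ln2 / t½ = 0.693147 / 24.2 = 0.02864 h⁻¹
CL = k × Vd = 0.02864 × 61.1 = 1.750 L/h
At steady state Css = R₀ / CL = 367 / 1.750 = 209.7 mg/L

210 mg/L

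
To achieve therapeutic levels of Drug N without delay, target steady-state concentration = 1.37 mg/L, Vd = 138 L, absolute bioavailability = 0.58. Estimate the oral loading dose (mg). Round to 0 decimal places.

326 mg

LD = Css × Vd / F = 1.37 × 138 / 0.58 = 326.0 mg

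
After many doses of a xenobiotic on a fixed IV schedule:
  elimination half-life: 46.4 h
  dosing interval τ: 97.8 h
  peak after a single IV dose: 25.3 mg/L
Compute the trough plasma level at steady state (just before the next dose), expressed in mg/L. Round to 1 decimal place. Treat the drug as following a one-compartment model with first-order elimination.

k = ln2 / t½ = 0.693147 / 46.4 = 0.01494 h⁻¹
e^(−kτ) = e^(−0.01494 × 97.8) = 0.2320
Accumulation ratio R = 1 / (1 − e^(−kτ)) = 1 / (1 − 0.2320) = 1.302
Steady-state trough = C₀ × R × e^(−kτ) = 25.3 × 1.302 × 0.2320 = 7.642 mg/L

7.6 mg/L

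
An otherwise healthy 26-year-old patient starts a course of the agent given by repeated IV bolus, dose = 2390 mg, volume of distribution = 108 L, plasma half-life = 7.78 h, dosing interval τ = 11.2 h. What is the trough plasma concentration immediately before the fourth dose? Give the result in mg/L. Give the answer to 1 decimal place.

12.3 mg/L

C₀ per dose = Dose / Vd = 2390 / 108 = 22.13 mg/L
k = ln2 / t½ = 0.693147 / 7.78 = 0.08909 h⁻¹
Fraction remaining after one interval: r = e^(−kτ) = e^(−0.08909 × 11.2) = 0.3687
Before dose 4, 3 doses have been given (aged 1τ, 2τ, 3τ).
C_trough = C₀ × (r + r² + … + r^3) = C₀ × r(1−r^3)/(1−r)
        = 22.13 × 0.3687 × (1 − 0.05012) / (1 − 0.3687) = 12.28 mg/L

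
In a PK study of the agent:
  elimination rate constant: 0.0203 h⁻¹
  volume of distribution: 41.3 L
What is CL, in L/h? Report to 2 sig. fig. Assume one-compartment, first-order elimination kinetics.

CL = k × Vd = 0.0203 × 41.3 = 0.8384 L/h

0.84 L/h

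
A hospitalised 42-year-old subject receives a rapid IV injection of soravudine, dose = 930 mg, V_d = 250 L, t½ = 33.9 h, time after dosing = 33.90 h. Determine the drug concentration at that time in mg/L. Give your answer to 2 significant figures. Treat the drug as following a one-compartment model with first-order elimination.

C₀ = Dose / Vd = 930.0 / 250 = 3.720 mg/L
k = ln2 / t½ = 0.693147 / 33.9 = 0.02045 h⁻¹
t / t½ = 33.90 / 33.9 = 1 half-lives
C = C₀ × (1/2)^1 = 3.720 × 0.5000 = 1.860 mg/L

1.9 mg/L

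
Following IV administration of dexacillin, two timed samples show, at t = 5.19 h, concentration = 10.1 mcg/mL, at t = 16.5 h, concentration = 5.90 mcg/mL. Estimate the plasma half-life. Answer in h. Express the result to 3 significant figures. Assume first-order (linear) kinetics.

14.6 h

k = ln(C₁/C₂) / (t₂ − t₁) = ln(10.1/5.90) / (16.5 − 5.19)
  = 0.5376 / 11.31 = 0.04753 h⁻¹
t½ = ln2 / k = 0.693147 / 0.04753 = 14.58 h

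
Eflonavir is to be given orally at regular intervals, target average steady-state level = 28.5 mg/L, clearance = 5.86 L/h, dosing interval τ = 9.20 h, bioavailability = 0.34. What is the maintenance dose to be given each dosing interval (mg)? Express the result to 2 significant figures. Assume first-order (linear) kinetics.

At steady state, F × (Dose/τ) = Css × CL.
Dose = Css × CL × τ / F = 28.5 × 5.860 × 9.20 / 0.34 = 4519 mg

4500 mg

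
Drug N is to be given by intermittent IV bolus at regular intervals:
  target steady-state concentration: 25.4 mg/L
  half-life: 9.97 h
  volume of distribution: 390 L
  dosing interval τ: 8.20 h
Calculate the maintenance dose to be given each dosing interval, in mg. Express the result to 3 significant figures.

k = ln2 / t½ = 0.693147 / 9.97 = 0.06952 h⁻¹
CL = k × Vd = 0.06952 × 390 = 27.11 L/h
At steady state, Dose/τ = Css × CL.
Dose = Css × CL × τ = 25.4 × 27.11 × 8.20 = 5646 mg

5650 mg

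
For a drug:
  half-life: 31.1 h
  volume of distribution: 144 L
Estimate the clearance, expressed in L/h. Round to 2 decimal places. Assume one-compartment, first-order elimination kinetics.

3.21 L/h

k = ln2 / t½ = 0.693147 / 31.1 = 0.02229 h⁻¹
CL = k × Vd = 0.02229 × 144 = 3.210 L/h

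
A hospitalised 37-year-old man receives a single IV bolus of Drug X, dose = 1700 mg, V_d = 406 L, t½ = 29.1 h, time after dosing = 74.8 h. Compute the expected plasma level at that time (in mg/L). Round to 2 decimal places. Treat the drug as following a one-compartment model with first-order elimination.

0.70 mg/L

C₀ = Dose / Vd = 1700 / 406 = 4.187 mg/L
k = ln2 / t½ = 0.693147 / 29.1 = 0.02382 h⁻¹
C = C₀ · e^(−k·t) = 4.187 × e^(−0.02382 × 74.8)
  = 4.187 × 0.1683 = 0.7047 mg/L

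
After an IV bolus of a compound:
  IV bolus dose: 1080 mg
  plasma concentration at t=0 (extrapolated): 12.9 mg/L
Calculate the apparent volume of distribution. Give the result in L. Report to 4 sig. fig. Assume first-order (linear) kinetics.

Vd = Dose / C₀ = 1080 / 12.9 = 83.72 L

83.72 L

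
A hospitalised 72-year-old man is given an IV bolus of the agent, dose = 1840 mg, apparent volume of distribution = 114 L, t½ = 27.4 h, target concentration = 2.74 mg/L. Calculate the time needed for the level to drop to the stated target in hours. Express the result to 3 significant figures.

C₀ = Dose / Vd = 1840 / 114 = 16.14 mg/L
k = ln2 / t½ = 0.693147 / 27.4 = 0.02530 h⁻¹
t = ln(C₀ / C) / k = ln(16.14 / 2.74) / 0.02530
  = ln(5.891) / 0.02530 = 1.773 / 0.02530 = 70.08 h

70.1 h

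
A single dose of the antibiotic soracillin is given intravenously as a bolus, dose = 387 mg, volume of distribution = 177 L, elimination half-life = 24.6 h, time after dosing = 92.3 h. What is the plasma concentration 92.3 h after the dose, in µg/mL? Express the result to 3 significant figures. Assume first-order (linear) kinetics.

C₀ = Dose / Vd = 387.0 / 177 = 2.186 mg/L
k = ln2 / t½ = 0.693147 / 24.6 = 0.02818 h⁻¹
C = C₀ · e^(−k·t) = 2.186 × e^(−0.02818 × 92.3)
  = 2.186 × 0.07420 = 0.1622 mg/L
(0.1622 mg/L = 0.1622 µg/mL)

0.162 µg/mL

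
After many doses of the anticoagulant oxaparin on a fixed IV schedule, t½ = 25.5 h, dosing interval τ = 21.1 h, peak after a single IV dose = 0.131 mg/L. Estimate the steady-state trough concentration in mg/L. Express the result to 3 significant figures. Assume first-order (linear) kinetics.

0.169 mg/L

k = ln2 / t½ = 0.693147 / 25.5 = 0.02718 h⁻¹
e^(−kτ) = e^(−0.02718 × 21.1) = 0.5636
Accumulation ratio R = 1 / (1 − e^(−kτ)) = 1 / (1 − 0.5636) = 2.291
Steady-state trough = C₀ × R × e^(−kτ) = 0.131 × 2.291 × 0.5636 = 0.1691 mg/L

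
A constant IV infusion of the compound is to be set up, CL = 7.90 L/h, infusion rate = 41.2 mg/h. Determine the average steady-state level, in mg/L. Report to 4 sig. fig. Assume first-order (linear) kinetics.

At steady state Css = R₀ / CL = 41.2 / 7.900 = 5.215 mg/L

5.215 mg/L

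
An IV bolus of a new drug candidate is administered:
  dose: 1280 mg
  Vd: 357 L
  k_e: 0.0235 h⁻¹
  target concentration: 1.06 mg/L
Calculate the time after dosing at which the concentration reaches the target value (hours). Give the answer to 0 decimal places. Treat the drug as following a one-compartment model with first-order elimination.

52 h

C₀ = Dose / Vd = 1280 / 357 = 3.585 mg/L
t = ln(C₀ / C) / k = ln(3.585 / 1.06) / 0.02350
  = ln(3.382) / 0.02350 = 1.218 / 0.02350 = 51.83 h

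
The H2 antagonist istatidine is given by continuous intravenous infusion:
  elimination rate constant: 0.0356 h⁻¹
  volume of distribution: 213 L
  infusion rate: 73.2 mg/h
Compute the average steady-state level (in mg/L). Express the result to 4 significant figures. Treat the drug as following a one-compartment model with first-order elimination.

9.653 mg/L

CL = k × Vd = 0.03560 × 213 = 7.583 L/h
At steady state Css = R₀ / CL = 73.2 / 7.583 = 9.653 mg/L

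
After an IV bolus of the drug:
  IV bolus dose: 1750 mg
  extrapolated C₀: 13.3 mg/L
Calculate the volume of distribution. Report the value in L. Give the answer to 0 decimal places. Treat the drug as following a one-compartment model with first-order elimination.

Vd = Dose / C₀ = 1750 / 13.3 = 131.6 L

132 L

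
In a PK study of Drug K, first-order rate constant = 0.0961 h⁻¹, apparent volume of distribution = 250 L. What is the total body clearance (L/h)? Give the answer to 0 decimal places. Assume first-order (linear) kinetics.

CL = k × Vd = 0.0961 × 250 = 24.03 L/h

24 L/h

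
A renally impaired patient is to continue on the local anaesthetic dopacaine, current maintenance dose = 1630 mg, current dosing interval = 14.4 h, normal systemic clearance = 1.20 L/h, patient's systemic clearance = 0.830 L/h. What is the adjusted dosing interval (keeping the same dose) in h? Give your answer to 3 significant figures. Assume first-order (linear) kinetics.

To keep the same average steady-state level, dosing rate must scale with clearance.
CL ratio = 0.830 / 1.20 = 0.6917
New interval (same dose) = 14.4 / 0.6917 = 20.82 h

20.8 h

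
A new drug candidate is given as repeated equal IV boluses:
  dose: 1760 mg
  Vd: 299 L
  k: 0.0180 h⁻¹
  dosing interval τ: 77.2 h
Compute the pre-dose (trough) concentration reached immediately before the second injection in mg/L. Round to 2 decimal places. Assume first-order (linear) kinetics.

1.47 mg/L

C₀ per dose = Dose / Vd = 1760 / 299 = 5.886 mg/L
Fraction remaining after one interval: r = e^(−kτ) = e^(−0.01800 × 77.2) = 0.2492
Before dose 2, 1 dose has been given (aged 1τ).
C_trough = C₀ × r = 5.886 × 0.2492 = 1.467 mg/L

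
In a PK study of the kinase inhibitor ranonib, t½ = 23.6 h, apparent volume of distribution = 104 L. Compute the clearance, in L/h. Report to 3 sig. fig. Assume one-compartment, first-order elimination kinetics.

k = ln2 / t½ = 0.693147 / 23.6 = 0.02937 h⁻¹
CL = k × Vd = 0.02937 × 104 = 3.054 L/h

3.05 L/h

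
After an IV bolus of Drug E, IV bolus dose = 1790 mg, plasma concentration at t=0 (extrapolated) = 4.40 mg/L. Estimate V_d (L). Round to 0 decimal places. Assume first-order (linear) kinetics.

407 L

Vd = Dose / C₀ = 1790 / 4.40 = 406.8 L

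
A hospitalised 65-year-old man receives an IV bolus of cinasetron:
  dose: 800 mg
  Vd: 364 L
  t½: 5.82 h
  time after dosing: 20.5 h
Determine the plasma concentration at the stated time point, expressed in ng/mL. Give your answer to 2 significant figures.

C₀ = Dose / Vd = 800.0 / 364 = 2.198 mg/L
k = ln2 / t½ = 0.693147 / 5.82 = 0.1191 h⁻¹
C = C₀ · e^(−k·t) = 2.198 × e^(−0.1191 × 20.5)
  = 2.198 × 0.08703 = 0.1913 mg/L
Convert: 0.1913 mg/L × 1000 = 191.3 ng/mL

190 ng/mL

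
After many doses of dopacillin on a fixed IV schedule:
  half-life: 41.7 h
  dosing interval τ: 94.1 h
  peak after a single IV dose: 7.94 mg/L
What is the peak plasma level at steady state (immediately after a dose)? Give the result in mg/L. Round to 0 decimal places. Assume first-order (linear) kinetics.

10 mg/L

k = ln2 / t½ = 0.693147 / 41.7 = 0.01662 h⁻¹
e^(−kτ) = e^(−0.01662 × 94.1) = 0.2093
Accumulation ratio R = 1 / (1 − e^(−kτ)) = 1 / (1 − 0.2093) = 1.265
Steady-state peak = C₀ × R = 7.94 × 1.265 = 10.04 mg/L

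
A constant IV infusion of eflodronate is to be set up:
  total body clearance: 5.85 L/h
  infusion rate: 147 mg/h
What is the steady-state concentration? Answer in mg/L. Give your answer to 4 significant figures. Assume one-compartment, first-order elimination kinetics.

At steady state Css = R₀ / CL = 147 / 5.850 = 25.13 mg/L

25.13 mg/L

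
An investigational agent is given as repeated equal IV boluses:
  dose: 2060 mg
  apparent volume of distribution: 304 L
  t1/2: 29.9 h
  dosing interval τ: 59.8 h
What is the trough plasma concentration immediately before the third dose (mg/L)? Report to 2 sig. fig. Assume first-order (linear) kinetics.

2.1 mg/L

C₀ per dose = Dose / Vd = 2060 / 304 = 6.776 mg/L
k = ln2 / t½ = 0.693147 / 29.9 = 0.02318 h⁻¹
Fraction remaining after one interval: r = e^(−kτ) = e^(−0.02318 × 59.8) = 0.2500
Before dose 3, 2 doses have been given (aged 1τ, 2τ).
C_trough = C₀ × (r + r²) = 6.776 × (0.2500 + 0.06250) = 2.118 mg/L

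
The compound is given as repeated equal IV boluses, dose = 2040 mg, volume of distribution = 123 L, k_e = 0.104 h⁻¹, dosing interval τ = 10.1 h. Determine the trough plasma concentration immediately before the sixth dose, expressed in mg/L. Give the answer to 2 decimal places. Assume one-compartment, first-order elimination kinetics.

8.88 mg/L

C₀ per dose = Dose / Vd = 2040 / 123 = 16.59 mg/L
Fraction remaining after one interval: r = e^(−kτ) = e^(−0.1040 × 10.1) = 0.3498
Before dose 6, 5 doses have been given (aged 1τ, 2τ, 3τ, 4τ, 5τ).
C_trough = C₀ × (r + r² + … + r^5) = C₀ × r(1−r^5)/(1−r)
        = 16.59 × 0.3498 × (1 − 0.005237) / (1 − 0.3498) = 8.878 mg/L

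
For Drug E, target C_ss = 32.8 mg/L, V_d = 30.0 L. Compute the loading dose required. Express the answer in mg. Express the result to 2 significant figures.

980 mg

LD = Css × Vd = 32.8 × 30.0 = 984.0 mg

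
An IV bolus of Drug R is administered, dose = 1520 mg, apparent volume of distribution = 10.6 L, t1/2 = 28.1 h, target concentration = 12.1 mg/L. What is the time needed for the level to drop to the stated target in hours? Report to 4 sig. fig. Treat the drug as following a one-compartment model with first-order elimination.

100.2 h

C₀ = Dose / Vd = 1520 / 10.6 = 143.4 mg/L
k = ln2 / t½ = 0.693147 / 28.1 = 0.02467 h⁻¹
t = ln(C₀ / C) / k = ln(143.4 / 12.1) / 0.02467
  = ln(11.85) / 0.02467 = 2.472 / 0.02467 = 100.2 h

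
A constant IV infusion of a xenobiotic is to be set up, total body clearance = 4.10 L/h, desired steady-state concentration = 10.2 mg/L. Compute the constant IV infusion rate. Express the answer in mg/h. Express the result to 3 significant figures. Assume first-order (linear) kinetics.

41.8 mg/h

At steady state, infusion rate R₀ = Css × CL = 10.2 × 4.100 = 41.82 mg/h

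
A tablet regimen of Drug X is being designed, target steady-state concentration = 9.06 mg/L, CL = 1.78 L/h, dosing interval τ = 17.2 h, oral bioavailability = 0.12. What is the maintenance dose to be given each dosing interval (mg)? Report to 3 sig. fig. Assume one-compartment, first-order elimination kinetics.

At steady state, F × (Dose/τ) = Css × CL.
Dose = Css × CL × τ / F = 9.06 × 1.780 × 17.2 / 0.12 = 2312 mg

2310 mg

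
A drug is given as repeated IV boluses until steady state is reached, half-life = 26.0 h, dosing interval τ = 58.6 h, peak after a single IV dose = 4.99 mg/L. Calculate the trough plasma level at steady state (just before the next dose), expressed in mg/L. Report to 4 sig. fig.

k = ln2 / t½ = 0.693147 / 26.0 = 0.02666 h⁻¹
e^(−kτ) = e^(−0.02666 × 58.6) = 0.2097
Accumulation ratio R = 1 / (1 − e^(−kτ)) = 1 / (1 − 0.2097) = 1.265
Steady-state trough = C₀ × R × e^(−kτ) = 4.99 × 1.265 × 0.2097 = 1.324 mg/L

1.324 mg/L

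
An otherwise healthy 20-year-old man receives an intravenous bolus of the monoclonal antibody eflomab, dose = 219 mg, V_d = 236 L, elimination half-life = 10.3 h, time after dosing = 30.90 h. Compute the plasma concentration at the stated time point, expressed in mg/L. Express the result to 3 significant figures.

0.116 mg/L

C₀ = Dose / Vd = 219.0 / 236 = 0.9280 mg/L
k = ln2 / t½ = 0.693147 / 10.3 = 0.06730 h⁻¹
t / t½ = 30.90 / 10.3 = 3 half-lives
C = C₀ × (1/2)^3 = 0.9280 × 0.1250 = 0.1160 mg/L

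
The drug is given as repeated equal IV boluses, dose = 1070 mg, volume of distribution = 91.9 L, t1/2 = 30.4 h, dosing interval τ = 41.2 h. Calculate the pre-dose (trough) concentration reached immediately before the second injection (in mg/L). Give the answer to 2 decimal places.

4.55 mg/L

C₀ per dose = Dose / Vd = 1070 / 91.9 = 11.64 mg/L
k = ln2 / t½ = 0.693147 / 30.4 = 0.02280 h⁻¹
Fraction remaining after one interval: r = e^(−kτ) = e^(−0.02280 × 41.2) = 0.3909
Before dose 2, 1 dose has been given (aged 1τ).
C_trough = C₀ × r = 11.64 × 0.3909 = 4.550 mg/L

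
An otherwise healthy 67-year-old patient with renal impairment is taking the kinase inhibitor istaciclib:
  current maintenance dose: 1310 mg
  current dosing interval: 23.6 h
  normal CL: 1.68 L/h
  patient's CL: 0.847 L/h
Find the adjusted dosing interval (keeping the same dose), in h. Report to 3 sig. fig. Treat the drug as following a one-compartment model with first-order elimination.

46.8 h

To keep the same average steady-state level, dosing rate must scale with clearance.
CL ratio = 0.847 / 1.68 = 0.5042
New interval (same dose) = 23.6 / 0.5042 = 46.81 h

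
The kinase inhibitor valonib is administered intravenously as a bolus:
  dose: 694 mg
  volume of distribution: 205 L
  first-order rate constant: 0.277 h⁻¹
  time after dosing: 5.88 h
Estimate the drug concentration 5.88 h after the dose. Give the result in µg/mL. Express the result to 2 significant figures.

C₀ = Dose / Vd = 694.0 / 205 = 3.385 mg/L
C = C₀ · e^(−k·t) = 3.385 × e^(−0.2770 × 5.88)
  = 3.385 × 0.1962 = 0.6641 mg/L
(0.6641 mg/L = 0.6641 µg/mL)

0.66 µg/mL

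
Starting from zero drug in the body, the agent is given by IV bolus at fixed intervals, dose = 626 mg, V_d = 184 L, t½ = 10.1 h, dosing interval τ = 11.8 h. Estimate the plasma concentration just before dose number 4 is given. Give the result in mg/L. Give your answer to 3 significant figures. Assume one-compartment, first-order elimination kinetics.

C₀ per dose = Dose / Vd = 626 / 184 = 3.402 mg/L
k = ln2 / t½ = 0.693147 / 10.1 = 0.06863 h⁻¹
Fraction remaining after one interval: r = e^(−kτ) = e^(−0.06863 × 11.8) = 0.4449
Before dose 4, 3 doses have been given (aged 1τ, 2τ, 3τ).
C_trough = C₀ × (r + r² + … + r^3) = C₀ × r(1−r^3)/(1−r)
        = 3.402 × 0.4449 × (1 − 0.08806) / (1 − 0.4449) = 2.487 mg/L

2.49 mg/L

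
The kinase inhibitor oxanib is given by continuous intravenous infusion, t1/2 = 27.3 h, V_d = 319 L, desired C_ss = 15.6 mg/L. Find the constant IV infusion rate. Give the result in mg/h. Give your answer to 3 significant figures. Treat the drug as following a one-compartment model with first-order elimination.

126 mg/h

k = ln2 / t½ = 0.693147 / 27.3 = 0.02539 h⁻¹
CL = k × Vd = 0.02539 × 319 = 8.099 L/h
At steady state, infusion rate R₀ = Css × CL = 15.6 × 8.099 = 126.3 mg/h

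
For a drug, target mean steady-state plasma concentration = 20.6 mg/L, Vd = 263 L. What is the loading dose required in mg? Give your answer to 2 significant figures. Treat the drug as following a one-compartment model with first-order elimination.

5400 mg

LD = Css × Vd = 20.6 × 263 = 5418 mg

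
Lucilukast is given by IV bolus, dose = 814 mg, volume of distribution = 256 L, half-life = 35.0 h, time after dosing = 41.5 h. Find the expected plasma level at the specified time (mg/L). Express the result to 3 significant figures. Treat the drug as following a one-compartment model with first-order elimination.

1.40 mg/L

C₀ = Dose / Vd = 814.0 / 256 = 3.180 mg/L
k = ln2 / t½ = 0.693147 / 35.0 = 0.01980 h⁻¹
C = C₀ · e^(−k·t) = 3.180 × e^(−0.01980 × 41.5)
  = 3.180 × 0.4397 = 1.398 mg/L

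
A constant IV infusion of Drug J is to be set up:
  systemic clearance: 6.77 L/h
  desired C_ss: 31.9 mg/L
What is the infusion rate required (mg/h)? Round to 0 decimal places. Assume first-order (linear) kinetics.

216 mg/h

At steady state, infusion rate R₀ = Css × CL = 31.9 × 6.770 = 216.0 mg/h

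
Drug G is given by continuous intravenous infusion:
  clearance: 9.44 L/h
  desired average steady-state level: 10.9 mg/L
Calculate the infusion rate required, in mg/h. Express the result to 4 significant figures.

102.9 mg/h

At steady state, infusion rate R₀ = Css × CL = 10.9 × 9.440 = 102.9 mg/h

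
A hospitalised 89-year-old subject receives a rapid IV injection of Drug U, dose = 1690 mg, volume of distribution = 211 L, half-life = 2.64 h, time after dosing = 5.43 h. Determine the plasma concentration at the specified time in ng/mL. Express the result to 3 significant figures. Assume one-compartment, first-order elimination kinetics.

C₀ = Dose / Vd = 1690 / 211 = 8.009 mg/L
k = ln2 / t½ = 0.693147 / 2.64 = 0.2626 h⁻¹
C = C₀ · e^(−k·t) = 8.009 × e^(−0.2626 × 5.43)
  = 8.009 × 0.2403 = 1.925 mg/L
Convert: 1.925 mg/L × 1000 = 1925 ng/mL

1930 ng/mL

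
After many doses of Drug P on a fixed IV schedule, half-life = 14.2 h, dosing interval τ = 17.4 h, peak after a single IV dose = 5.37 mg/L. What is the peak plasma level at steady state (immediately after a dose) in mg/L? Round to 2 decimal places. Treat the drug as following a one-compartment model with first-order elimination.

9.38 mg/L

k = ln2 / t½ = 0.693147 / 14.2 = 0.04881 h⁻¹
e^(−kτ) = e^(−0.04881 × 17.4) = 0.4277
Accumulation ratio R = 1 / (1 − e^(−kτ)) = 1 / (1 − 0.4277) = 1.747
Steady-state peak = C₀ × R = 5.37 × 1.747 = 9.381 mg/L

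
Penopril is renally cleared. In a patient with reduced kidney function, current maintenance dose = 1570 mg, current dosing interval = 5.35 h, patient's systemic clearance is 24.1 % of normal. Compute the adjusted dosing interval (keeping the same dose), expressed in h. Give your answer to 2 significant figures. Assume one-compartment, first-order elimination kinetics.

To keep the same average steady-state level, dosing rate must scale with clearance.
CL ratio = 24.1 / 100 = 0.2410
New interval (same dose) = 5.35 / 0.2410 = 22.20 h

22 h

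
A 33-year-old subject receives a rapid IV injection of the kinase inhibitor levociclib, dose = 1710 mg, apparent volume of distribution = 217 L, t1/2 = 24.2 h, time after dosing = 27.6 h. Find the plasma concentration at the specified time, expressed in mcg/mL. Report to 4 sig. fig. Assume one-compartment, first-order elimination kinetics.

C₀ = Dose / Vd = 1710 / 217 = 7.880 mg/L
k = ln2 / t½ = 0.693147 / 24.2 = 0.02864 h⁻¹
C = C₀ · e^(−k·t) = 7.880 × e^(−0.02864 × 27.6)
  = 7.880 × 0.4536 = 3.574 mg/L
(3.574 mg/L = 3.574 mcg/mL)

3.574 mcg/mL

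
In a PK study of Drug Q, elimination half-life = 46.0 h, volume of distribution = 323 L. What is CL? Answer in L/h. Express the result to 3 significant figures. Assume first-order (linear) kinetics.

4.87 L/h

k = ln2 / t½ = 0.693147 / 46.0 = 0.01507 h⁻¹
CL = k × Vd = 0.01507 × 323 = 4.868 L/h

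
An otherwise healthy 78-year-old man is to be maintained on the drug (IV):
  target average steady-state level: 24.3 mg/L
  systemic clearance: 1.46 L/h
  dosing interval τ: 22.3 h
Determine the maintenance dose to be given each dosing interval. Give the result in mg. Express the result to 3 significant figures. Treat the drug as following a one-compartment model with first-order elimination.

At steady state, Dose/τ = Css × CL.
Dose = Css × CL × τ = 24.3 × 1.460 × 22.3 = 791.2 mg

791 mg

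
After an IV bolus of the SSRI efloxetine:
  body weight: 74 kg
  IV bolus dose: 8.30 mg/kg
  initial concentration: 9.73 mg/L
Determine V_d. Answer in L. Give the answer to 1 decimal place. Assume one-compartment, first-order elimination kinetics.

63.1 L

Dose = 8.30 × 74 = 614.2 mg
Vd = Dose / C₀ = 614.2 / 9.73 = 63.12 L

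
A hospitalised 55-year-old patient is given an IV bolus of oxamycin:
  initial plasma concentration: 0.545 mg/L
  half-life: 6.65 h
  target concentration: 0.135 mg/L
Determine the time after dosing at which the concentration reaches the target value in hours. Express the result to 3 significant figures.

k = ln2 / t½ = 0.693147 / 6.65 = 0.1042 h⁻¹
t = ln(C₀ / C) / k = ln(0.5450 / 0.135) / 0.1042
  = ln(4.037) / 0.1042 = 1.396 / 0.1042 = 13.40 h

13.4 h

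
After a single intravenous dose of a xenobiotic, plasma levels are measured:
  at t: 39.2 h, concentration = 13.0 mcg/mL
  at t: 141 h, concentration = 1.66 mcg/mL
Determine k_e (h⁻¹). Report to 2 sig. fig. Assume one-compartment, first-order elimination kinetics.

k = ln(C₁/C₂) / (t₂ − t₁) = ln(13.0/1.66) / (141 − 39.2)
  = 2.058 / 101.8 = 0.02022 h⁻¹

0.020 h⁻¹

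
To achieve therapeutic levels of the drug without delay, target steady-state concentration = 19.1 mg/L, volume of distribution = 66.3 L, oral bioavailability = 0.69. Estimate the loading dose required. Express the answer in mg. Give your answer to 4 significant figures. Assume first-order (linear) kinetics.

1835 mg

LD = Css × Vd / F = 19.1 × 66.3 / 0.69 = 1835 mg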